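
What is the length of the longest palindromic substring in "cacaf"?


Input: "cacaf"
Checking substrings for palindromes:
  [0:3] "cac" (len 3) => palindrome
  [1:4] "aca" (len 3) => palindrome
Longest palindromic substring: "cac" with length 3

3


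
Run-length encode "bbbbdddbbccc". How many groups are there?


Input: bbbbdddbbccc
Scanning for consecutive runs:
  Group 1: 'b' x 4 (positions 0-3)
  Group 2: 'd' x 3 (positions 4-6)
  Group 3: 'b' x 2 (positions 7-8)
  Group 4: 'c' x 3 (positions 9-11)
Total groups: 4

4


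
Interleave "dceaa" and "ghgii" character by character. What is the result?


Interleaving "dceaa" and "ghgii":
  Position 0: 'd' from first, 'g' from second => "dg"
  Position 1: 'c' from first, 'h' from second => "ch"
  Position 2: 'e' from first, 'g' from second => "eg"
  Position 3: 'a' from first, 'i' from second => "ai"
  Position 4: 'a' from first, 'i' from second => "ai"
Result: dgchegaiai

dgchegaiai


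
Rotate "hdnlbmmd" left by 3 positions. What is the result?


Input: "hdnlbmmd", rotate left by 3
First 3 characters: "hdn"
Remaining characters: "lbmmd"
Concatenate remaining + first: "lbmmd" + "hdn" = "lbmmdhdn"

lbmmdhdn


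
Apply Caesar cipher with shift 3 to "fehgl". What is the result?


Caesar cipher: shift "fehgl" by 3
  'f' (pos 5) + 3 = pos 8 = 'i'
  'e' (pos 4) + 3 = pos 7 = 'h'
  'h' (pos 7) + 3 = pos 10 = 'k'
  'g' (pos 6) + 3 = pos 9 = 'j'
  'l' (pos 11) + 3 = pos 14 = 'o'
Result: ihkjo

ihkjo


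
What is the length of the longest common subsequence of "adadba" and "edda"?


LCS of "adadba" and "edda"
DP table:
           e    d    d    a
      0    0    0    0    0
  a   0    0    0    0    1
  d   0    0    1    1    1
  a   0    0    1    1    2
  d   0    0    1    2    2
  b   0    0    1    2    2
  a   0    0    1    2    3
LCS length = dp[6][4] = 3

3


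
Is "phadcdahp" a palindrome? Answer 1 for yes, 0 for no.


Input: phadcdahp
Reversed: phadcdahp
  Compare pos 0 ('p') with pos 8 ('p'): match
  Compare pos 1 ('h') with pos 7 ('h'): match
  Compare pos 2 ('a') with pos 6 ('a'): match
  Compare pos 3 ('d') with pos 5 ('d'): match
Result: palindrome

1


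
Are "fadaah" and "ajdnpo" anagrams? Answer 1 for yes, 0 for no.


Strings: "fadaah", "ajdnpo"
Sorted first:  aaadfh
Sorted second: adjnop
Differ at position 1: 'a' vs 'd' => not anagrams

0


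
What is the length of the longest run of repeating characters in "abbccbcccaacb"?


Input: "abbccbcccaacb"
Scanning for longest run:
  Position 1 ('b'): new char, reset run to 1
  Position 2 ('b'): continues run of 'b', length=2
  Position 3 ('c'): new char, reset run to 1
  Position 4 ('c'): continues run of 'c', length=2
  Position 5 ('b'): new char, reset run to 1
  Position 6 ('c'): new char, reset run to 1
  Position 7 ('c'): continues run of 'c', length=2
  Position 8 ('c'): continues run of 'c', length=3
  Position 9 ('a'): new char, reset run to 1
  Position 10 ('a'): continues run of 'a', length=2
  Position 11 ('c'): new char, reset run to 1
  Position 12 ('b'): new char, reset run to 1
Longest run: 'c' with length 3

3


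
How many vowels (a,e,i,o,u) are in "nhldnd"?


Input: nhldnd
Checking each character:
  'n' at position 0: consonant
  'h' at position 1: consonant
  'l' at position 2: consonant
  'd' at position 3: consonant
  'n' at position 4: consonant
  'd' at position 5: consonant
Total vowels: 0

0


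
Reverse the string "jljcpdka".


Input: jljcpdka
Reading characters right to left:
  Position 7: 'a'
  Position 6: 'k'
  Position 5: 'd'
  Position 4: 'p'
  Position 3: 'c'
  Position 2: 'j'
  Position 1: 'l'
  Position 0: 'j'
Reversed: akdpcjlj

akdpcjlj


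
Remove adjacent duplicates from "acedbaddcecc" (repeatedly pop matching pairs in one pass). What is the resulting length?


Input: acedbaddcecc
Stack-based adjacent duplicate removal:
  Read 'a': push. Stack: a
  Read 'c': push. Stack: ac
  Read 'e': push. Stack: ace
  Read 'd': push. Stack: aced
  Read 'b': push. Stack: acedb
  Read 'a': push. Stack: acedba
  Read 'd': push. Stack: acedbad
  Read 'd': matches stack top 'd' => pop. Stack: acedba
  Read 'c': push. Stack: acedbac
  Read 'e': push. Stack: acedbace
  Read 'c': push. Stack: acedbacec
  Read 'c': matches stack top 'c' => pop. Stack: acedbace
Final stack: "acedbace" (length 8)

8


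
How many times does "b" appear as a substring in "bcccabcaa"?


Searching for "b" in "bcccabcaa"
Scanning each position:
  Position 0: "b" => MATCH
  Position 1: "c" => no
  Position 2: "c" => no
  Position 3: "c" => no
  Position 4: "a" => no
  Position 5: "b" => MATCH
  Position 6: "c" => no
  Position 7: "a" => no
  Position 8: "a" => no
Total occurrences: 2

2


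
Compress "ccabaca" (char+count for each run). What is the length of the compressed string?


Input: ccabaca
Runs:
  'c' x 2 => "c2"
  'a' x 1 => "a1"
  'b' x 1 => "b1"
  'a' x 1 => "a1"
  'c' x 1 => "c1"
  'a' x 1 => "a1"
Compressed: "c2a1b1a1c1a1"
Compressed length: 12

12


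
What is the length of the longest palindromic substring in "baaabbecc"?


Input: "baaabbecc"
Checking substrings for palindromes:
  [0:5] "baaab" (len 5) => palindrome
  [1:4] "aaa" (len 3) => palindrome
  [1:3] "aa" (len 2) => palindrome
  [2:4] "aa" (len 2) => palindrome
  [4:6] "bb" (len 2) => palindrome
  [7:9] "cc" (len 2) => palindrome
Longest palindromic substring: "baaab" with length 5

5


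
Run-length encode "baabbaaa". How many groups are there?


Input: baabbaaa
Scanning for consecutive runs:
  Group 1: 'b' x 1 (positions 0-0)
  Group 2: 'a' x 2 (positions 1-2)
  Group 3: 'b' x 2 (positions 3-4)
  Group 4: 'a' x 3 (positions 5-7)
Total groups: 4

4


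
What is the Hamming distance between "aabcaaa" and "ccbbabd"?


Comparing "aabcaaa" and "ccbbabd" position by position:
  Position 0: 'a' vs 'c' => differ
  Position 1: 'a' vs 'c' => differ
  Position 2: 'b' vs 'b' => same
  Position 3: 'c' vs 'b' => differ
  Position 4: 'a' vs 'a' => same
  Position 5: 'a' vs 'b' => differ
  Position 6: 'a' vs 'd' => differ
Total differences (Hamming distance): 5

5


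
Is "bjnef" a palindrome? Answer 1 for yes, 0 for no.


Input: bjnef
Reversed: fenjb
  Compare pos 0 ('b') with pos 4 ('f'): MISMATCH
  Compare pos 1 ('j') with pos 3 ('e'): MISMATCH
Result: not a palindrome

0


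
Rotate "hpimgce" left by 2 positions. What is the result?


Input: "hpimgce", rotate left by 2
First 2 characters: "hp"
Remaining characters: "imgce"
Concatenate remaining + first: "imgce" + "hp" = "imgcehp"

imgcehp


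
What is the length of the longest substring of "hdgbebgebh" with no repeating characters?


Input: "hdgbebgebh"
Sliding window (track last position of each char):
  Position 0 ('h'): window [0,0] length 1 -- new best
  Position 1 ('d'): window [0,1] length 2 -- new best
  Position 2 ('g'): window [0,2] length 3 -- new best
  Position 3 ('b'): window [0,3] length 4 -- new best
  Position 4 ('e'): window [0,4] length 5 -- new best
  Position 5 ('b'): repeat (last at 3), move window start to 4
  Position 5 ('b'): window [4,5] length 2
  Position 6 ('g'): window [4,6] length 3
  Position 7 ('e'): repeat (last at 4), move window start to 5
  Position 7 ('e'): window [5,7] length 3
  Position 8 ('b'): repeat (last at 5), move window start to 6
  Position 8 ('b'): window [6,8] length 3
  Position 9 ('h'): window [6,9] length 4
Longest substring with no repeats: "hdgbe" with length 5

5


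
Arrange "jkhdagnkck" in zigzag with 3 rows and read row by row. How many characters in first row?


Zigzag "jkhdagnkck" into 3 rows:
Placing characters:
  'j' => row 0
  'k' => row 1
  'h' => row 2
  'd' => row 1
  'a' => row 0
  'g' => row 1
  'n' => row 2
  'k' => row 1
  'c' => row 0
  'k' => row 1
Rows:
  Row 0: "jac"
  Row 1: "kdgkk"
  Row 2: "hn"
First row length: 3

3


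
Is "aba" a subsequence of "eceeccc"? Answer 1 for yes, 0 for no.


Check if "aba" is a subsequence of "eceeccc"
Greedy scan:
  Position 0 ('e'): no match needed
  Position 1 ('c'): no match needed
  Position 2 ('e'): no match needed
  Position 3 ('e'): no match needed
  Position 4 ('c'): no match needed
  Position 5 ('c'): no match needed
  Position 6 ('c'): no match needed
Only matched 0/3 characters => not a subsequence

0


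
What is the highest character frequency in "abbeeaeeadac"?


Input: abbeeaeeadac
Character counts:
  'a': 4
  'b': 2
  'c': 1
  'd': 1
  'e': 4
Maximum frequency: 4

4


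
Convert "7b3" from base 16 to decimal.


Input: "7b3" in base 16
Positional expansion:
  Digit '7' (value 7) x 16^2 = 1792
  Digit 'b' (value 11) x 16^1 = 176
  Digit '3' (value 3) x 16^0 = 3
Sum = 1971

1971


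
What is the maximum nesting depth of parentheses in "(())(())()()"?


Input: "(())(())()()"
Tracking depth:
  Position 0 '(': depth becomes 1
  Position 1 '(': depth becomes 2
  Position 2 ')': depth becomes 1
  Position 3 ')': depth becomes 0
  Position 4 '(': depth becomes 1
  Position 5 '(': depth becomes 2
  Position 6 ')': depth becomes 1
  Position 7 ')': depth becomes 0
  Position 8 '(': depth becomes 1
  Position 9 ')': depth becomes 0
  Position 10 '(': depth becomes 1
  Position 11 ')': depth becomes 0
Maximum depth reached: 2

2


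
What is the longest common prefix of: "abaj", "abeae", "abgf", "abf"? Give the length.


Words: abaj, abeae, abgf, abf
  Position 0: all 'a' => match
  Position 1: all 'b' => match
  Position 2: ('a', 'e', 'g', 'f') => mismatch, stop
LCP = "ab" (length 2)

2


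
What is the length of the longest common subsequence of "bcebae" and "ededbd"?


LCS of "bcebae" and "ededbd"
DP table:
           e    d    e    d    b    d
      0    0    0    0    0    0    0
  b   0    0    0    0    0    1    1
  c   0    0    0    0    0    1    1
  e   0    1    1    1    1    1    1
  b   0    1    1    1    1    2    2
  a   0    1    1    1    1    2    2
  e   0    1    1    2    2    2    2
LCS length = dp[6][6] = 2

2


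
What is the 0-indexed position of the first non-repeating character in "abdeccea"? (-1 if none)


Input: abdeccea
Character frequencies:
  'a': 2
  'b': 1
  'c': 2
  'd': 1
  'e': 2
Scanning left to right for freq == 1:
  Position 0 ('a'): freq=2, skip
  Position 1 ('b'): unique! => answer = 1

1


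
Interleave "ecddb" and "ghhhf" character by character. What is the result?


Interleaving "ecddb" and "ghhhf":
  Position 0: 'e' from first, 'g' from second => "eg"
  Position 1: 'c' from first, 'h' from second => "ch"
  Position 2: 'd' from first, 'h' from second => "dh"
  Position 3: 'd' from first, 'h' from second => "dh"
  Position 4: 'b' from first, 'f' from second => "bf"
Result: egchdhdhbf

egchdhdhbf


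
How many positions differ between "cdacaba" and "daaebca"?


Comparing "cdacaba" and "daaebca" position by position:
  Position 0: 'c' vs 'd' => DIFFER
  Position 1: 'd' vs 'a' => DIFFER
  Position 2: 'a' vs 'a' => same
  Position 3: 'c' vs 'e' => DIFFER
  Position 4: 'a' vs 'b' => DIFFER
  Position 5: 'b' vs 'c' => DIFFER
  Position 6: 'a' vs 'a' => same
Positions that differ: 5

5


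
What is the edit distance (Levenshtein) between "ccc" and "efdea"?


Computing edit distance: "ccc" -> "efdea"
DP table:
           e    f    d    e    a
      0    1    2    3    4    5
  c   1    1    2    3    4    5
  c   2    2    2    3    4    5
  c   3    3    3    3    4    5
Edit distance = dp[3][5] = 5

5


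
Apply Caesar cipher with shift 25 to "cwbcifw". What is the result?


Caesar cipher: shift "cwbcifw" by 25
  'c' (pos 2) + 25 = pos 1 = 'b'
  'w' (pos 22) + 25 = pos 21 = 'v'
  'b' (pos 1) + 25 = pos 0 = 'a'
  'c' (pos 2) + 25 = pos 1 = 'b'
  'i' (pos 8) + 25 = pos 7 = 'h'
  'f' (pos 5) + 25 = pos 4 = 'e'
  'w' (pos 22) + 25 = pos 21 = 'v'
Result: bvabhev

bvabhev


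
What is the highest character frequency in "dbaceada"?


Input: dbaceada
Character counts:
  'a': 3
  'b': 1
  'c': 1
  'd': 2
  'e': 1
Maximum frequency: 3

3


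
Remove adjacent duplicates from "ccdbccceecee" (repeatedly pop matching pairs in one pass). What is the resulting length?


Input: ccdbccceecee
Stack-based adjacent duplicate removal:
  Read 'c': push. Stack: c
  Read 'c': matches stack top 'c' => pop. Stack: (empty)
  Read 'd': push. Stack: d
  Read 'b': push. Stack: db
  Read 'c': push. Stack: dbc
  Read 'c': matches stack top 'c' => pop. Stack: db
  Read 'c': push. Stack: dbc
  Read 'e': push. Stack: dbce
  Read 'e': matches stack top 'e' => pop. Stack: dbc
  Read 'c': matches stack top 'c' => pop. Stack: db
  Read 'e': push. Stack: dbe
  Read 'e': matches stack top 'e' => pop. Stack: db
Final stack: "db" (length 2)

2


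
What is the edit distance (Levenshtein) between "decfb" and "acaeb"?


Computing edit distance: "decfb" -> "acaeb"
DP table:
           a    c    a    e    b
      0    1    2    3    4    5
  d   1    1    2    3    4    5
  e   2    2    2    3    3    4
  c   3    3    2    3    4    4
  f   4    4    3    3    4    5
  b   5    5    4    4    4    4
Edit distance = dp[5][5] = 4

4


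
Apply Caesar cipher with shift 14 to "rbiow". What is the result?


Caesar cipher: shift "rbiow" by 14
  'r' (pos 17) + 14 = pos 5 = 'f'
  'b' (pos 1) + 14 = pos 15 = 'p'
  'i' (pos 8) + 14 = pos 22 = 'w'
  'o' (pos 14) + 14 = pos 2 = 'c'
  'w' (pos 22) + 14 = pos 10 = 'k'
Result: fpwck

fpwck


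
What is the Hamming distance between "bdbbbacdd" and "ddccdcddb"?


Comparing "bdbbbacdd" and "ddccdcddb" position by position:
  Position 0: 'b' vs 'd' => differ
  Position 1: 'd' vs 'd' => same
  Position 2: 'b' vs 'c' => differ
  Position 3: 'b' vs 'c' => differ
  Position 4: 'b' vs 'd' => differ
  Position 5: 'a' vs 'c' => differ
  Position 6: 'c' vs 'd' => differ
  Position 7: 'd' vs 'd' => same
  Position 8: 'd' vs 'b' => differ
Total differences (Hamming distance): 7

7


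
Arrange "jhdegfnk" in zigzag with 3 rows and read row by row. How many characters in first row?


Zigzag "jhdegfnk" into 3 rows:
Placing characters:
  'j' => row 0
  'h' => row 1
  'd' => row 2
  'e' => row 1
  'g' => row 0
  'f' => row 1
  'n' => row 2
  'k' => row 1
Rows:
  Row 0: "jg"
  Row 1: "hefk"
  Row 2: "dn"
First row length: 2

2


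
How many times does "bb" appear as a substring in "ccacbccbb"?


Searching for "bb" in "ccacbccbb"
Scanning each position:
  Position 0: "cc" => no
  Position 1: "ca" => no
  Position 2: "ac" => no
  Position 3: "cb" => no
  Position 4: "bc" => no
  Position 5: "cc" => no
  Position 6: "cb" => no
  Position 7: "bb" => MATCH
Total occurrences: 1

1


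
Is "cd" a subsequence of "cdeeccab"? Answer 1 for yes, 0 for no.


Check if "cd" is a subsequence of "cdeeccab"
Greedy scan:
  Position 0 ('c'): matches sub[0] = 'c'
  Position 1 ('d'): matches sub[1] = 'd'
  Position 2 ('e'): no match needed
  Position 3 ('e'): no match needed
  Position 4 ('c'): no match needed
  Position 5 ('c'): no match needed
  Position 6 ('a'): no match needed
  Position 7 ('b'): no match needed
All 2 characters matched => is a subsequence

1


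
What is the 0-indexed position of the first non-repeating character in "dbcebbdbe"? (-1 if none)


Input: dbcebbdbe
Character frequencies:
  'b': 4
  'c': 1
  'd': 2
  'e': 2
Scanning left to right for freq == 1:
  Position 0 ('d'): freq=2, skip
  Position 1 ('b'): freq=4, skip
  Position 2 ('c'): unique! => answer = 2

2


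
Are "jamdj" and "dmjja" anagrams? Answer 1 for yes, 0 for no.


Strings: "jamdj", "dmjja"
Sorted first:  adjjm
Sorted second: adjjm
Sorted forms match => anagrams

1


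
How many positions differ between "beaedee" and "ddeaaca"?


Comparing "beaedee" and "ddeaaca" position by position:
  Position 0: 'b' vs 'd' => DIFFER
  Position 1: 'e' vs 'd' => DIFFER
  Position 2: 'a' vs 'e' => DIFFER
  Position 3: 'e' vs 'a' => DIFFER
  Position 4: 'd' vs 'a' => DIFFER
  Position 5: 'e' vs 'c' => DIFFER
  Position 6: 'e' vs 'a' => DIFFER
Positions that differ: 7

7


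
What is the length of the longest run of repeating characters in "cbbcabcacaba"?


Input: "cbbcabcacaba"
Scanning for longest run:
  Position 1 ('b'): new char, reset run to 1
  Position 2 ('b'): continues run of 'b', length=2
  Position 3 ('c'): new char, reset run to 1
  Position 4 ('a'): new char, reset run to 1
  Position 5 ('b'): new char, reset run to 1
  Position 6 ('c'): new char, reset run to 1
  Position 7 ('a'): new char, reset run to 1
  Position 8 ('c'): new char, reset run to 1
  Position 9 ('a'): new char, reset run to 1
  Position 10 ('b'): new char, reset run to 1
  Position 11 ('a'): new char, reset run to 1
Longest run: 'b' with length 2

2


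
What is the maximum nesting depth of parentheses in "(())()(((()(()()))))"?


Input: "(())()(((()(()()))))"
Tracking depth:
  Position 0 '(': depth becomes 1
  Position 1 '(': depth becomes 2
  Position 2 ')': depth becomes 1
  Position 3 ')': depth becomes 0
  Position 4 '(': depth becomes 1
  Position 5 ')': depth becomes 0
  Position 6 '(': depth becomes 1
  Position 7 '(': depth becomes 2
  Position 8 '(': depth becomes 3
  Position 9 '(': depth becomes 4
  Position 10 ')': depth becomes 3
  Position 11 '(': depth becomes 4
  Position 12 '(': depth becomes 5
  Position 13 ')': depth becomes 4
  Position 14 '(': depth becomes 5
  Position 15 ')': depth becomes 4
  Position 16 ')': depth becomes 3
  Position 17 ')': depth becomes 2
  Position 18 ')': depth becomes 1
  Position 19 ')': depth becomes 0
Maximum depth reached: 5

5


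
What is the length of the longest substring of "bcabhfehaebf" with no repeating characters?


Input: "bcabhfehaebf"
Sliding window (track last position of each char):
  Position 0 ('b'): window [0,0] length 1 -- new best
  Position 1 ('c'): window [0,1] length 2 -- new best
  Position 2 ('a'): window [0,2] length 3 -- new best
  Position 3 ('b'): repeat (last at 0), move window start to 1
  Position 3 ('b'): window [1,3] length 3
  Position 4 ('h'): window [1,4] length 4 -- new best
  Position 5 ('f'): window [1,5] length 5 -- new best
  Position 6 ('e'): window [1,6] length 6 -- new best
  Position 7 ('h'): repeat (last at 4), move window start to 5
  Position 7 ('h'): window [5,7] length 3
  Position 8 ('a'): window [5,8] length 4
  Position 9 ('e'): repeat (last at 6), move window start to 7
  Position 9 ('e'): window [7,9] length 3
  Position 10 ('b'): window [7,10] length 4
  Position 11 ('f'): window [7,11] length 5
Longest substring with no repeats: "cabhfe" with length 6

6


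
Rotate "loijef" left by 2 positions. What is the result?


Input: "loijef", rotate left by 2
First 2 characters: "lo"
Remaining characters: "ijef"
Concatenate remaining + first: "ijef" + "lo" = "ijeflo"

ijeflo


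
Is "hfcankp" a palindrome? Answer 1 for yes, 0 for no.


Input: hfcankp
Reversed: pknacfh
  Compare pos 0 ('h') with pos 6 ('p'): MISMATCH
  Compare pos 1 ('f') with pos 5 ('k'): MISMATCH
  Compare pos 2 ('c') with pos 4 ('n'): MISMATCH
Result: not a palindrome

0


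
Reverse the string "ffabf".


Input: ffabf
Reading characters right to left:
  Position 4: 'f'
  Position 3: 'b'
  Position 2: 'a'
  Position 1: 'f'
  Position 0: 'f'
Reversed: fbaff

fbaff


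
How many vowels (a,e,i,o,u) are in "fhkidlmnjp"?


Input: fhkidlmnjp
Checking each character:
  'f' at position 0: consonant
  'h' at position 1: consonant
  'k' at position 2: consonant
  'i' at position 3: vowel (running total: 1)
  'd' at position 4: consonant
  'l' at position 5: consonant
  'm' at position 6: consonant
  'n' at position 7: consonant
  'j' at position 8: consonant
  'p' at position 9: consonant
Total vowels: 1

1


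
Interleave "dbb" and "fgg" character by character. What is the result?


Interleaving "dbb" and "fgg":
  Position 0: 'd' from first, 'f' from second => "df"
  Position 1: 'b' from first, 'g' from second => "bg"
  Position 2: 'b' from first, 'g' from second => "bg"
Result: dfbgbg

dfbgbg


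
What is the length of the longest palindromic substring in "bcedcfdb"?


Input: "bcedcfdb"
Checking substrings for palindromes:
  No multi-char palindromic substrings found
Longest palindromic substring: "b" with length 1

1


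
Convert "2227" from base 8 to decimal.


Input: "2227" in base 8
Positional expansion:
  Digit '2' (value 2) x 8^3 = 1024
  Digit '2' (value 2) x 8^2 = 128
  Digit '2' (value 2) x 8^1 = 16
  Digit '7' (value 7) x 8^0 = 7
Sum = 1175

1175


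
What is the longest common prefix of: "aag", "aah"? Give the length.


Words: aag, aah
  Position 0: all 'a' => match
  Position 1: all 'a' => match
  Position 2: ('g', 'h') => mismatch, stop
LCP = "aa" (length 2)

2


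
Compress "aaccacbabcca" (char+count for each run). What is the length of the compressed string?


Input: aaccacbabcca
Runs:
  'a' x 2 => "a2"
  'c' x 2 => "c2"
  'a' x 1 => "a1"
  'c' x 1 => "c1"
  'b' x 1 => "b1"
  'a' x 1 => "a1"
  'b' x 1 => "b1"
  'c' x 2 => "c2"
  'a' x 1 => "a1"
Compressed: "a2c2a1c1b1a1b1c2a1"
Compressed length: 18

18


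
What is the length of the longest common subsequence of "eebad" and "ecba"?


LCS of "eebad" and "ecba"
DP table:
           e    c    b    a
      0    0    0    0    0
  e   0    1    1    1    1
  e   0    1    1    1    1
  b   0    1    1    2    2
  a   0    1    1    2    3
  d   0    1    1    2    3
LCS length = dp[5][4] = 3

3


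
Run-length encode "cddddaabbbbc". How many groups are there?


Input: cddddaabbbbc
Scanning for consecutive runs:
  Group 1: 'c' x 1 (positions 0-0)
  Group 2: 'd' x 4 (positions 1-4)
  Group 3: 'a' x 2 (positions 5-6)
  Group 4: 'b' x 4 (positions 7-10)
  Group 5: 'c' x 1 (positions 11-11)
Total groups: 5

5


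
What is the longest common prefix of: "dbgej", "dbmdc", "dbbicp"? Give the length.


Words: dbgej, dbmdc, dbbicp
  Position 0: all 'd' => match
  Position 1: all 'b' => match
  Position 2: ('g', 'm', 'b') => mismatch, stop
LCP = "db" (length 2)

2


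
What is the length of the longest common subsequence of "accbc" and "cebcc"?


LCS of "accbc" and "cebcc"
DP table:
           c    e    b    c    c
      0    0    0    0    0    0
  a   0    0    0    0    0    0
  c   0    1    1    1    1    1
  c   0    1    1    1    2    2
  b   0    1    1    2    2    2
  c   0    1    1    2    3    3
LCS length = dp[5][5] = 3

3


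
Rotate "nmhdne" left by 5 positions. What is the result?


Input: "nmhdne", rotate left by 5
First 5 characters: "nmhdn"
Remaining characters: "e"
Concatenate remaining + first: "e" + "nmhdn" = "enmhdn"

enmhdn


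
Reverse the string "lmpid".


Input: lmpid
Reading characters right to left:
  Position 4: 'd'
  Position 3: 'i'
  Position 2: 'p'
  Position 1: 'm'
  Position 0: 'l'
Reversed: dipml

dipml


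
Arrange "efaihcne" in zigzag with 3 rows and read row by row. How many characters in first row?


Zigzag "efaihcne" into 3 rows:
Placing characters:
  'e' => row 0
  'f' => row 1
  'a' => row 2
  'i' => row 1
  'h' => row 0
  'c' => row 1
  'n' => row 2
  'e' => row 1
Rows:
  Row 0: "eh"
  Row 1: "fice"
  Row 2: "an"
First row length: 2

2


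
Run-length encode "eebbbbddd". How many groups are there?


Input: eebbbbddd
Scanning for consecutive runs:
  Group 1: 'e' x 2 (positions 0-1)
  Group 2: 'b' x 4 (positions 2-5)
  Group 3: 'd' x 3 (positions 6-8)
Total groups: 3

3


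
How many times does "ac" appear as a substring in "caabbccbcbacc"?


Searching for "ac" in "caabbccbcbacc"
Scanning each position:
  Position 0: "ca" => no
  Position 1: "aa" => no
  Position 2: "ab" => no
  Position 3: "bb" => no
  Position 4: "bc" => no
  Position 5: "cc" => no
  Position 6: "cb" => no
  Position 7: "bc" => no
  Position 8: "cb" => no
  Position 9: "ba" => no
  Position 10: "ac" => MATCH
  Position 11: "cc" => no
Total occurrences: 1

1


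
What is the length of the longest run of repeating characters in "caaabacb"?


Input: "caaabacb"
Scanning for longest run:
  Position 1 ('a'): new char, reset run to 1
  Position 2 ('a'): continues run of 'a', length=2
  Position 3 ('a'): continues run of 'a', length=3
  Position 4 ('b'): new char, reset run to 1
  Position 5 ('a'): new char, reset run to 1
  Position 6 ('c'): new char, reset run to 1
  Position 7 ('b'): new char, reset run to 1
Longest run: 'a' with length 3

3


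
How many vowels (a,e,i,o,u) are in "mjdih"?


Input: mjdih
Checking each character:
  'm' at position 0: consonant
  'j' at position 1: consonant
  'd' at position 2: consonant
  'i' at position 3: vowel (running total: 1)
  'h' at position 4: consonant
Total vowels: 1

1


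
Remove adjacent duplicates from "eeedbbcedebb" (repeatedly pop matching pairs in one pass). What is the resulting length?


Input: eeedbbcedebb
Stack-based adjacent duplicate removal:
  Read 'e': push. Stack: e
  Read 'e': matches stack top 'e' => pop. Stack: (empty)
  Read 'e': push. Stack: e
  Read 'd': push. Stack: ed
  Read 'b': push. Stack: edb
  Read 'b': matches stack top 'b' => pop. Stack: ed
  Read 'c': push. Stack: edc
  Read 'e': push. Stack: edce
  Read 'd': push. Stack: edced
  Read 'e': push. Stack: edcede
  Read 'b': push. Stack: edcedeb
  Read 'b': matches stack top 'b' => pop. Stack: edcede
Final stack: "edcede" (length 6)

6


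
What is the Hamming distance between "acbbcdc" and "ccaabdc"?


Comparing "acbbcdc" and "ccaabdc" position by position:
  Position 0: 'a' vs 'c' => differ
  Position 1: 'c' vs 'c' => same
  Position 2: 'b' vs 'a' => differ
  Position 3: 'b' vs 'a' => differ
  Position 4: 'c' vs 'b' => differ
  Position 5: 'd' vs 'd' => same
  Position 6: 'c' vs 'c' => same
Total differences (Hamming distance): 4

4


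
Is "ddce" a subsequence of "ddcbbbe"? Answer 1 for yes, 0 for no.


Check if "ddce" is a subsequence of "ddcbbbe"
Greedy scan:
  Position 0 ('d'): matches sub[0] = 'd'
  Position 1 ('d'): matches sub[1] = 'd'
  Position 2 ('c'): matches sub[2] = 'c'
  Position 3 ('b'): no match needed
  Position 4 ('b'): no match needed
  Position 5 ('b'): no match needed
  Position 6 ('e'): matches sub[3] = 'e'
All 4 characters matched => is a subsequence

1


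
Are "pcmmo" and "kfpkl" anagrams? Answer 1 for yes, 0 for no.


Strings: "pcmmo", "kfpkl"
Sorted first:  cmmop
Sorted second: fkklp
Differ at position 0: 'c' vs 'f' => not anagrams

0


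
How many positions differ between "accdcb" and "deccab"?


Comparing "accdcb" and "deccab" position by position:
  Position 0: 'a' vs 'd' => DIFFER
  Position 1: 'c' vs 'e' => DIFFER
  Position 2: 'c' vs 'c' => same
  Position 3: 'd' vs 'c' => DIFFER
  Position 4: 'c' vs 'a' => DIFFER
  Position 5: 'b' vs 'b' => same
Positions that differ: 4

4


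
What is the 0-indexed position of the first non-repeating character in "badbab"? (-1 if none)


Input: badbab
Character frequencies:
  'a': 2
  'b': 3
  'd': 1
Scanning left to right for freq == 1:
  Position 0 ('b'): freq=3, skip
  Position 1 ('a'): freq=2, skip
  Position 2 ('d'): unique! => answer = 2

2


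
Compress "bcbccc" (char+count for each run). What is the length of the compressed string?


Input: bcbccc
Runs:
  'b' x 1 => "b1"
  'c' x 1 => "c1"
  'b' x 1 => "b1"
  'c' x 3 => "c3"
Compressed: "b1c1b1c3"
Compressed length: 8

8


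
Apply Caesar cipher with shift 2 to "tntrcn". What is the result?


Caesar cipher: shift "tntrcn" by 2
  't' (pos 19) + 2 = pos 21 = 'v'
  'n' (pos 13) + 2 = pos 15 = 'p'
  't' (pos 19) + 2 = pos 21 = 'v'
  'r' (pos 17) + 2 = pos 19 = 't'
  'c' (pos 2) + 2 = pos 4 = 'e'
  'n' (pos 13) + 2 = pos 15 = 'p'
Result: vpvtep

vpvtep


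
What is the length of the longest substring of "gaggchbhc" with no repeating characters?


Input: "gaggchbhc"
Sliding window (track last position of each char):
  Position 0 ('g'): window [0,0] length 1 -- new best
  Position 1 ('a'): window [0,1] length 2 -- new best
  Position 2 ('g'): repeat (last at 0), move window start to 1
  Position 2 ('g'): window [1,2] length 2
  Position 3 ('g'): repeat (last at 2), move window start to 3
  Position 3 ('g'): window [3,3] length 1
  Position 4 ('c'): window [3,4] length 2
  Position 5 ('h'): window [3,5] length 3 -- new best
  Position 6 ('b'): window [3,6] length 4 -- new best
  Position 7 ('h'): repeat (last at 5), move window start to 6
  Position 7 ('h'): window [6,7] length 2
  Position 8 ('c'): window [6,8] length 3
Longest substring with no repeats: "gchb" with length 4

4


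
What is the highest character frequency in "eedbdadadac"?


Input: eedbdadadac
Character counts:
  'a': 3
  'b': 1
  'c': 1
  'd': 4
  'e': 2
Maximum frequency: 4

4


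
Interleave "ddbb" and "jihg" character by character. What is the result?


Interleaving "ddbb" and "jihg":
  Position 0: 'd' from first, 'j' from second => "dj"
  Position 1: 'd' from first, 'i' from second => "di"
  Position 2: 'b' from first, 'h' from second => "bh"
  Position 3: 'b' from first, 'g' from second => "bg"
Result: djdibhbg

djdibhbg


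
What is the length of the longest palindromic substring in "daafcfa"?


Input: "daafcfa"
Checking substrings for palindromes:
  [2:7] "afcfa" (len 5) => palindrome
  [3:6] "fcf" (len 3) => palindrome
  [1:3] "aa" (len 2) => palindrome
Longest palindromic substring: "afcfa" with length 5

5


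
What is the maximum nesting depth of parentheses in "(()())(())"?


Input: "(()())(())"
Tracking depth:
  Position 0 '(': depth becomes 1
  Position 1 '(': depth becomes 2
  Position 2 ')': depth becomes 1
  Position 3 '(': depth becomes 2
  Position 4 ')': depth becomes 1
  Position 5 ')': depth becomes 0
  Position 6 '(': depth becomes 1
  Position 7 '(': depth becomes 2
  Position 8 ')': depth becomes 1
  Position 9 ')': depth becomes 0
Maximum depth reached: 2

2


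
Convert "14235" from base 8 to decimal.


Input: "14235" in base 8
Positional expansion:
  Digit '1' (value 1) x 8^4 = 4096
  Digit '4' (value 4) x 8^3 = 2048
  Digit '2' (value 2) x 8^2 = 128
  Digit '3' (value 3) x 8^1 = 24
  Digit '5' (value 5) x 8^0 = 5
Sum = 6301

6301


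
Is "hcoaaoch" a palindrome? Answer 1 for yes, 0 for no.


Input: hcoaaoch
Reversed: hcoaaoch
  Compare pos 0 ('h') with pos 7 ('h'): match
  Compare pos 1 ('c') with pos 6 ('c'): match
  Compare pos 2 ('o') with pos 5 ('o'): match
  Compare pos 3 ('a') with pos 4 ('a'): match
Result: palindrome

1


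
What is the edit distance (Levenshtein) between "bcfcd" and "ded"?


Computing edit distance: "bcfcd" -> "ded"
DP table:
           d    e    d
      0    1    2    3
  b   1    1    2    3
  c   2    2    2    3
  f   3    3    3    3
  c   4    4    4    4
  d   5    4    5    4
Edit distance = dp[5][3] = 4

4


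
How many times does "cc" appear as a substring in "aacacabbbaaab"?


Searching for "cc" in "aacacabbbaaab"
Scanning each position:
  Position 0: "aa" => no
  Position 1: "ac" => no
  Position 2: "ca" => no
  Position 3: "ac" => no
  Position 4: "ca" => no
  Position 5: "ab" => no
  Position 6: "bb" => no
  Position 7: "bb" => no
  Position 8: "ba" => no
  Position 9: "aa" => no
  Position 10: "aa" => no
  Position 11: "ab" => no
Total occurrences: 0

0


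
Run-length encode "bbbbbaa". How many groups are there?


Input: bbbbbaa
Scanning for consecutive runs:
  Group 1: 'b' x 5 (positions 0-4)
  Group 2: 'a' x 2 (positions 5-6)
Total groups: 2

2


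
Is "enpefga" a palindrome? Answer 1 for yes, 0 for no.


Input: enpefga
Reversed: agfepne
  Compare pos 0 ('e') with pos 6 ('a'): MISMATCH
  Compare pos 1 ('n') with pos 5 ('g'): MISMATCH
  Compare pos 2 ('p') with pos 4 ('f'): MISMATCH
Result: not a palindrome

0


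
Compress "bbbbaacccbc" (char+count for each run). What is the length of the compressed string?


Input: bbbbaacccbc
Runs:
  'b' x 4 => "b4"
  'a' x 2 => "a2"
  'c' x 3 => "c3"
  'b' x 1 => "b1"
  'c' x 1 => "c1"
Compressed: "b4a2c3b1c1"
Compressed length: 10

10


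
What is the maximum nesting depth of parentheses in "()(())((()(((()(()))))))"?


Input: "()(())((()(((()(()))))))"
Tracking depth:
  Position 0 '(': depth becomes 1
  Position 1 ')': depth becomes 0
  Position 2 '(': depth becomes 1
  Position 3 '(': depth becomes 2
  Position 4 ')': depth becomes 1
  Position 5 ')': depth becomes 0
  Position 6 '(': depth becomes 1
  Position 7 '(': depth becomes 2
  Position 8 '(': depth becomes 3
  Position 9 ')': depth becomes 2
  Position 10 '(': depth becomes 3
  Position 11 '(': depth becomes 4
  Position 12 '(': depth becomes 5
  Position 13 '(': depth becomes 6
  Position 14 ')': depth becomes 5
  Position 15 '(': depth becomes 6
  Position 16 '(': depth becomes 7
  Position 17 ')': depth becomes 6
  Position 18 ')': depth becomes 5
  Position 19 ')': depth becomes 4
  Position 20 ')': depth becomes 3
  Position 21 ')': depth becomes 2
  Position 22 ')': depth becomes 1
  Position 23 ')': depth becomes 0
Maximum depth reached: 7

7


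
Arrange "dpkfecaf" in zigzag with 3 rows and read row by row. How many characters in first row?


Zigzag "dpkfecaf" into 3 rows:
Placing characters:
  'd' => row 0
  'p' => row 1
  'k' => row 2
  'f' => row 1
  'e' => row 0
  'c' => row 1
  'a' => row 2
  'f' => row 1
Rows:
  Row 0: "de"
  Row 1: "pfcf"
  Row 2: "ka"
First row length: 2

2


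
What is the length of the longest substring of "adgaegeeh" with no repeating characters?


Input: "adgaegeeh"
Sliding window (track last position of each char):
  Position 0 ('a'): window [0,0] length 1 -- new best
  Position 1 ('d'): window [0,1] length 2 -- new best
  Position 2 ('g'): window [0,2] length 3 -- new best
  Position 3 ('a'): repeat (last at 0), move window start to 1
  Position 3 ('a'): window [1,3] length 3
  Position 4 ('e'): window [1,4] length 4 -- new best
  Position 5 ('g'): repeat (last at 2), move window start to 3
  Position 5 ('g'): window [3,5] length 3
  Position 6 ('e'): repeat (last at 4), move window start to 5
  Position 6 ('e'): window [5,6] length 2
  Position 7 ('e'): repeat (last at 6), move window start to 7
  Position 7 ('e'): window [7,7] length 1
  Position 8 ('h'): window [7,8] length 2
Longest substring with no repeats: "dgae" with length 4

4


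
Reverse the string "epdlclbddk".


Input: epdlclbddk
Reading characters right to left:
  Position 9: 'k'
  Position 8: 'd'
  Position 7: 'd'
  Position 6: 'b'
  Position 5: 'l'
  Position 4: 'c'
  Position 3: 'l'
  Position 2: 'd'
  Position 1: 'p'
  Position 0: 'e'
Reversed: kddblcldpe

kddblcldpe


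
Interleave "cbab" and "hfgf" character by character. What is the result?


Interleaving "cbab" and "hfgf":
  Position 0: 'c' from first, 'h' from second => "ch"
  Position 1: 'b' from first, 'f' from second => "bf"
  Position 2: 'a' from first, 'g' from second => "ag"
  Position 3: 'b' from first, 'f' from second => "bf"
Result: chbfagbf

chbfagbf


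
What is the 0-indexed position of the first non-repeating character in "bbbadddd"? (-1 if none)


Input: bbbadddd
Character frequencies:
  'a': 1
  'b': 3
  'd': 4
Scanning left to right for freq == 1:
  Position 0 ('b'): freq=3, skip
  Position 1 ('b'): freq=3, skip
  Position 2 ('b'): freq=3, skip
  Position 3 ('a'): unique! => answer = 3

3


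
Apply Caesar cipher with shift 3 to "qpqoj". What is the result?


Caesar cipher: shift "qpqoj" by 3
  'q' (pos 16) + 3 = pos 19 = 't'
  'p' (pos 15) + 3 = pos 18 = 's'
  'q' (pos 16) + 3 = pos 19 = 't'
  'o' (pos 14) + 3 = pos 17 = 'r'
  'j' (pos 9) + 3 = pos 12 = 'm'
Result: tstrm

tstrm


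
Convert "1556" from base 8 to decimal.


Input: "1556" in base 8
Positional expansion:
  Digit '1' (value 1) x 8^3 = 512
  Digit '5' (value 5) x 8^2 = 320
  Digit '5' (value 5) x 8^1 = 40
  Digit '6' (value 6) x 8^0 = 6
Sum = 878

878


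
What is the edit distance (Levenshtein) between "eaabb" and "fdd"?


Computing edit distance: "eaabb" -> "fdd"
DP table:
           f    d    d
      0    1    2    3
  e   1    1    2    3
  a   2    2    2    3
  a   3    3    3    3
  b   4    4    4    4
  b   5    5    5    5
Edit distance = dp[5][3] = 5

5


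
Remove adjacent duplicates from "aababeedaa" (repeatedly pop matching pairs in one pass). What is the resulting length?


Input: aababeedaa
Stack-based adjacent duplicate removal:
  Read 'a': push. Stack: a
  Read 'a': matches stack top 'a' => pop. Stack: (empty)
  Read 'b': push. Stack: b
  Read 'a': push. Stack: ba
  Read 'b': push. Stack: bab
  Read 'e': push. Stack: babe
  Read 'e': matches stack top 'e' => pop. Stack: bab
  Read 'd': push. Stack: babd
  Read 'a': push. Stack: babda
  Read 'a': matches stack top 'a' => pop. Stack: babd
Final stack: "babd" (length 4)

4


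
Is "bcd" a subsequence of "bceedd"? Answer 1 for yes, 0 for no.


Check if "bcd" is a subsequence of "bceedd"
Greedy scan:
  Position 0 ('b'): matches sub[0] = 'b'
  Position 1 ('c'): matches sub[1] = 'c'
  Position 2 ('e'): no match needed
  Position 3 ('e'): no match needed
  Position 4 ('d'): matches sub[2] = 'd'
  Position 5 ('d'): no match needed
All 3 characters matched => is a subsequence

1


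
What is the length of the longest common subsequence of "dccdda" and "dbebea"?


LCS of "dccdda" and "dbebea"
DP table:
           d    b    e    b    e    a
      0    0    0    0    0    0    0
  d   0    1    1    1    1    1    1
  c   0    1    1    1    1    1    1
  c   0    1    1    1    1    1    1
  d   0    1    1    1    1    1    1
  d   0    1    1    1    1    1    1
  a   0    1    1    1    1    1    2
LCS length = dp[6][6] = 2

2


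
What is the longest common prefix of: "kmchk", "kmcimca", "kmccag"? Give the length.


Words: kmchk, kmcimca, kmccag
  Position 0: all 'k' => match
  Position 1: all 'm' => match
  Position 2: all 'c' => match
  Position 3: ('h', 'i', 'c') => mismatch, stop
LCP = "kmc" (length 3)

3


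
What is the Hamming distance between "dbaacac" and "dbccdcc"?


Comparing "dbaacac" and "dbccdcc" position by position:
  Position 0: 'd' vs 'd' => same
  Position 1: 'b' vs 'b' => same
  Position 2: 'a' vs 'c' => differ
  Position 3: 'a' vs 'c' => differ
  Position 4: 'c' vs 'd' => differ
  Position 5: 'a' vs 'c' => differ
  Position 6: 'c' vs 'c' => same
Total differences (Hamming distance): 4

4


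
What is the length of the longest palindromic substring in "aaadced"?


Input: "aaadced"
Checking substrings for palindromes:
  [0:3] "aaa" (len 3) => palindrome
  [0:2] "aa" (len 2) => palindrome
  [1:3] "aa" (len 2) => palindrome
Longest palindromic substring: "aaa" with length 3

3


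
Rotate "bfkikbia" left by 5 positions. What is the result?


Input: "bfkikbia", rotate left by 5
First 5 characters: "bfkik"
Remaining characters: "bia"
Concatenate remaining + first: "bia" + "bfkik" = "biabfkik"

biabfkik


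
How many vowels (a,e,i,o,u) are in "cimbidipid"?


Input: cimbidipid
Checking each character:
  'c' at position 0: consonant
  'i' at position 1: vowel (running total: 1)
  'm' at position 2: consonant
  'b' at position 3: consonant
  'i' at position 4: vowel (running total: 2)
  'd' at position 5: consonant
  'i' at position 6: vowel (running total: 3)
  'p' at position 7: consonant
  'i' at position 8: vowel (running total: 4)
  'd' at position 9: consonant
Total vowels: 4

4


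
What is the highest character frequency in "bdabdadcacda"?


Input: bdabdadcacda
Character counts:
  'a': 4
  'b': 2
  'c': 2
  'd': 4
Maximum frequency: 4

4


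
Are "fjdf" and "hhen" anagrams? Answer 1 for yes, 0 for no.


Strings: "fjdf", "hhen"
Sorted first:  dffj
Sorted second: ehhn
Differ at position 0: 'd' vs 'e' => not anagrams

0


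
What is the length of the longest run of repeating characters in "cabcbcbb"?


Input: "cabcbcbb"
Scanning for longest run:
  Position 1 ('a'): new char, reset run to 1
  Position 2 ('b'): new char, reset run to 1
  Position 3 ('c'): new char, reset run to 1
  Position 4 ('b'): new char, reset run to 1
  Position 5 ('c'): new char, reset run to 1
  Position 6 ('b'): new char, reset run to 1
  Position 7 ('b'): continues run of 'b', length=2
Longest run: 'b' with length 2

2


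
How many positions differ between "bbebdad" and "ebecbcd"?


Comparing "bbebdad" and "ebecbcd" position by position:
  Position 0: 'b' vs 'e' => DIFFER
  Position 1: 'b' vs 'b' => same
  Position 2: 'e' vs 'e' => same
  Position 3: 'b' vs 'c' => DIFFER
  Position 4: 'd' vs 'b' => DIFFER
  Position 5: 'a' vs 'c' => DIFFER
  Position 6: 'd' vs 'd' => same
Positions that differ: 4

4
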